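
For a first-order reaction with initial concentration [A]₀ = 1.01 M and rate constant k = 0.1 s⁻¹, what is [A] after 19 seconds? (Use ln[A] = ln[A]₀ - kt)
0.1511 M

ln[A] = ln[A]₀ - k·t = ln(1.01) - (0.1)·(19) = 0.0100 - 1.9000 = -1.8900
[A] = e^(-1.8900) = 0.1511 M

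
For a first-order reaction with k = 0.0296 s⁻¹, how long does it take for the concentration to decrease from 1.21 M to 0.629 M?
22.10 s

From ln[A] = ln[A]₀ - k·t: t = ln([A]₀/[A])/k = ln(1.21/0.629)/0.0296 = ln(1.9237)/0.0296 = 0.6542/0.0296 = 22.10 s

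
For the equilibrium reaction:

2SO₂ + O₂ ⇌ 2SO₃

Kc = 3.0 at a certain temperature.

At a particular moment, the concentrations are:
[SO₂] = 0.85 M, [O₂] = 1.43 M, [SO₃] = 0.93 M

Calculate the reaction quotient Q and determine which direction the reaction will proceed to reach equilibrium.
Q = 0.837, Q < K, reaction proceeds forward (toward products)

Q = ([SO₃]^2) / ([SO₂]^2 × [O₂])
  = ((0.93)^2) / ((0.85)^2·(1.43)) = 0.8649/1.0332 = 0.8371
Since Q = 0.8371 < Kc = 3.0, the reaction proceeds forward (toward products) to reach equilibrium.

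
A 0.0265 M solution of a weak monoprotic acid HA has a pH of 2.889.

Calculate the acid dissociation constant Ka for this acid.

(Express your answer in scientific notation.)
K_a = 6.61e-05

[H⁺] = 10^(−pH) = 10^(−2.889) = 1.291e-03 M. For HA ⇌ H⁺ + A⁻, Ka = x²/(C − x) = (1.291e-03)²/(0.0265 − 1.291e-03) = 6.61e-05.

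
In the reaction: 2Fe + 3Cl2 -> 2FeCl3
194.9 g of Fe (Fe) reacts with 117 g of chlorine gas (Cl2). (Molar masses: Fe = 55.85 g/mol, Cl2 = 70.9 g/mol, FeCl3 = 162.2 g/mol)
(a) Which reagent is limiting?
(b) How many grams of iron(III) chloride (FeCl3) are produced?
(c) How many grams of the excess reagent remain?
(a) Cl2, (b) 178.4 g, (c) 133.5 g

Moles of Fe = 194.9 g ÷ 55.85 g/mol = 3.4897 mol
Moles of Cl2 = 117 g ÷ 70.9 g/mol = 1.65021 mol
Moles ÷ coefficient: Fe: 3.4897/2 = 1.745, Cl2: 1.65021/3 = 0.5501
(a) Cl2 has the smaller value, so Cl2 is the limiting reagent.
(b) Moles of FeCl3 = 1.65021 mol Cl2 × (2/3) = 1.10014 mol; mass = 1.10014 mol × 162.2 g/mol = 178.4 g
(c) Fe consumed = 1.65021 × (2/3) = 1.10014 mol; remaining = 3.4897 − 1.10014 = 2.38956 mol; mass = 2.38956 mol × 55.85 g/mol = 133.5 g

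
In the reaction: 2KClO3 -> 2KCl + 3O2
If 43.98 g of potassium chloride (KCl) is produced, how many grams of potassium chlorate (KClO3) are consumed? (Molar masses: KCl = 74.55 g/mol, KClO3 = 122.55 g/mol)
Moles of KCl = 43.98 g ÷ 74.55 g/mol = 0.58994 mol
Mole ratio: 2 mol KClO3 / 2 mol KCl
Moles of KClO3 = 0.58994 × (2/2) = 0.58994 mol
Mass of KClO3 = 0.58994 mol × 122.55 g/mol = 72.3 g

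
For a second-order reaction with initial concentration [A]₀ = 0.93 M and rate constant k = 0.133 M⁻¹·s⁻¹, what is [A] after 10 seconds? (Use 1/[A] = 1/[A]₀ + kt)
0.4158 M

1/[A] = 1/[A]₀ + k·t = 1/0.93 + (0.133)·(10) = 1.0753 + 1.3300 = 2.4053
[A] = 1/2.4053 = 0.4158 M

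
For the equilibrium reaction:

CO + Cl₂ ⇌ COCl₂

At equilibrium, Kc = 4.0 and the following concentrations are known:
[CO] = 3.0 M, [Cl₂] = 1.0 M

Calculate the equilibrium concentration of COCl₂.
[COCl₂] = 12.0000 M

Kc = ([COCl₂]) / ([CO] × [Cl₂]) = 4.0
[COCl₂]^1 = Kc · (reactant terms)/(other product terms) = 4.0 · 3 / 1 = 12
[COCl₂] = 12.0000 M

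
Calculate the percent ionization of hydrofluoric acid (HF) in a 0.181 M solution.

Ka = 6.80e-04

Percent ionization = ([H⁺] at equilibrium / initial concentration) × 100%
Percent ionization = 5.94%

Let x = [H⁺]. Ka = x²/(C - x) ⇒ x² + (6.80e-04)x - (6.80e-04)(0.181) = 0. x = 1.0759e-02. Percent = (1.0759e-02/0.181) × 100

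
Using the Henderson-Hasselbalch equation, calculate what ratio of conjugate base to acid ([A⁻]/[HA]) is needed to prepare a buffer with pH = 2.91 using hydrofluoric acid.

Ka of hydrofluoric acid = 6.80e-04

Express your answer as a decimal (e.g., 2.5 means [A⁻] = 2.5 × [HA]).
[A⁻]/[HA] = 0.553

pKa = −log(6.80e-04) = 3.1675. pH = pKa + log([A⁻]/[HA]). 2.91 = 3.1675 + log(ratio). log(ratio) = 2.91 − 3.1675 = -0.2575. ratio = 10^(-0.2575) = 0.553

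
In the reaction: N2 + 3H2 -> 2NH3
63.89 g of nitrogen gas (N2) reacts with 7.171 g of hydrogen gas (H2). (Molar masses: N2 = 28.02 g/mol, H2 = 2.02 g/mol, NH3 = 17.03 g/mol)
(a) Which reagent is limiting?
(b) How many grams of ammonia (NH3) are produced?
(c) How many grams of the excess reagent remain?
(a) H2, (b) 40.3 g, (c) 30.73 g

Moles of N2 = 63.89 g ÷ 28.02 g/mol = 2.28016 mol
Moles of H2 = 7.171 g ÷ 2.02 g/mol = 3.55 mol
Moles ÷ coefficient: N2: 2.28016/1 = 2.28, H2: 3.55/3 = 1.183
(a) H2 has the smaller value, so H2 is the limiting reagent.
(b) Moles of NH3 = 3.55 mol H2 × (2/3) = 2.36667 mol; mass = 2.36667 mol × 17.03 g/mol = 40.3 g
(c) N2 consumed = 3.55 × (1/3) = 1.18333 mol; remaining = 2.28016 − 1.18333 = 1.09682 mol; mass = 1.09682 mol × 28.02 g/mol = 30.73 g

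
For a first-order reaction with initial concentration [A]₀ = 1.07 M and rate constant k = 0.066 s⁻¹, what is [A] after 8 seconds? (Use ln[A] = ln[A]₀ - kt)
0.6311 M

ln[A] = ln[A]₀ - k·t = ln(1.07) - (0.066)·(8) = 0.0677 - 0.5280 = -0.4603
[A] = e^(-0.4603) = 0.6311 M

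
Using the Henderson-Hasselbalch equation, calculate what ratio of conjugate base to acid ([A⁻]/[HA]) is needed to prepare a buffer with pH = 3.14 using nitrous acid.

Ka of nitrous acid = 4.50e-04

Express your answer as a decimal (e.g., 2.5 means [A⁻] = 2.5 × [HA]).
[A⁻]/[HA] = 0.621

pKa = −log(4.50e-04) = 3.3468. pH = pKa + log([A⁻]/[HA]). 3.14 = 3.3468 + log(ratio). log(ratio) = 3.14 − 3.3468 = -0.2068. ratio = 10^(-0.2068) = 0.621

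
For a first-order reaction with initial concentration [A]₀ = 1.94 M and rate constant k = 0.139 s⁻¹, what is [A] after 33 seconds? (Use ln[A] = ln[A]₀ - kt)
0.0198 M

ln[A] = ln[A]₀ - k·t = ln(1.94) - (0.139)·(33) = 0.6627 - 4.5870 = -3.9243
[A] = e^(-3.9243) = 0.0198 M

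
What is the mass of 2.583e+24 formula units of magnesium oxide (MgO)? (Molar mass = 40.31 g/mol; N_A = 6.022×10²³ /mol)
Moles = 2.583e+24 ÷ 6.022×10²³ = 4.28927 mol
Mass = 4.28927 mol × 40.31 g/mol = 172.9 g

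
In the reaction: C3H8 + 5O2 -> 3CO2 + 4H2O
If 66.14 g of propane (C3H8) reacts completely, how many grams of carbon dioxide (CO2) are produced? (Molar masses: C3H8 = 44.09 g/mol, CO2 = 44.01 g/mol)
Moles of C3H8 = 66.14 g ÷ 44.09 g/mol = 1.50011 mol
Mole ratio: 3 mol CO2 / 1 mol C3H8
Moles of CO2 = 1.50011 × (3/1) = 4.50034 mol
Mass of CO2 = 4.50034 mol × 44.01 g/mol = 198.1 g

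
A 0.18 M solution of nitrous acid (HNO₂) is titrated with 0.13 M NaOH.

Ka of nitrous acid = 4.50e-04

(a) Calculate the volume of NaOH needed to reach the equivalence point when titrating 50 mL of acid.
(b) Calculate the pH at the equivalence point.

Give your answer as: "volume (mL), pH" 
V = 69.2 mL, pH = 8.11

(a) At equivalence: moles acid = moles base.
moles acid = 0.18 × 0.05 = 0.009 mol; V_NaOH = 0.009/0.13 = 0.06923 L = 69.2 mL.
(b) At equivalence, all acid → conjugate base A⁻ at [A⁻] = 0.009/0.1192 = 0.07548 M.
Kb = Kw/Ka = 1.0e-14/4.50e-04 = 2.222e-11; [OH⁻] = √(Kb·[A⁻]) = 1.295e-06; pOH = 5.89; pH = 14 − pOH = 8.11.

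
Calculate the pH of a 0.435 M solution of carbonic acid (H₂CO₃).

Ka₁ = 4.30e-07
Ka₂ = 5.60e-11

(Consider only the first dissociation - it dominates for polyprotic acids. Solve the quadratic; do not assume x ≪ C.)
pH = 3.36

x² + Ka₁·x − Ka₁·C = 0 with Ka₁ = 4.30e-07, C = 0.435.
x = (−Ka₁ + √(Ka₁² + 4·Ka₁·C))/2 = 4.3228e-04 M, so pH = 3.36.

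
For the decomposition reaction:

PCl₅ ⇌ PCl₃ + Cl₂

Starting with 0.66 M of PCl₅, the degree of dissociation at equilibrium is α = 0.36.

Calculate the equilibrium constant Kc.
K_c = 0.1336

x = α·[A]₀ = 0.36 × 0.66 = 0.2376 M dissociated.
At eq: [PCl₅] = 0.66 − 0.2376 = 0.4224 M; [PCl₃] = [Cl₂] = x = 0.2376 M.
Kc = [PCl₃][Cl₂]/[PCl₅] = (0.2376)²/0.4224 = 0.1336.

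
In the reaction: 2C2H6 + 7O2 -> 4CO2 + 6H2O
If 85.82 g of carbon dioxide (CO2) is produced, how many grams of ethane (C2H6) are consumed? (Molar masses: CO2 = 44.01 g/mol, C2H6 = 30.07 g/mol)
Moles of CO2 = 85.82 g ÷ 44.01 g/mol = 1.95001 mol
Mole ratio: 2 mol C2H6 / 4 mol CO2
Moles of C2H6 = 1.95001 × (2/4) = 0.975006 mol
Mass of C2H6 = 0.975006 mol × 30.07 g/mol = 29.32 g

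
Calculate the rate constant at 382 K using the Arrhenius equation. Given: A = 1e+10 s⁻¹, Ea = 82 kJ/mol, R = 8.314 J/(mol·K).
6.12e-02 s⁻¹

k = A·exp(-Ea/(R·T)) = 1e+10·exp(-82000/(8.314·382)) = 1e+10·exp(-25.8191) = 1e+10·6.1224e-12 = 6.12e-02 s⁻¹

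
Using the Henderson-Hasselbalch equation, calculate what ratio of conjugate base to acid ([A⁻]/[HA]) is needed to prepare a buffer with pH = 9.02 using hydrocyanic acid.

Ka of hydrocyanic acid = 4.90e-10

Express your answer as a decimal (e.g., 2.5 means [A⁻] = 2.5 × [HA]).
[A⁻]/[HA] = 0.513

pKa = −log(4.90e-10) = 9.3098. pH = pKa + log([A⁻]/[HA]). 9.02 = 9.3098 + log(ratio). log(ratio) = 9.02 − 9.3098 = -0.2898. ratio = 10^(-0.2898) = 0.513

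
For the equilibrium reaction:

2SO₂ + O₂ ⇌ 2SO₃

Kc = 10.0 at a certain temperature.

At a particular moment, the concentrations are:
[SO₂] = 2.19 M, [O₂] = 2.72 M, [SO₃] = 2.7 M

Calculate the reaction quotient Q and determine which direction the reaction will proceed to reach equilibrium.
Q = 0.559, Q < K, reaction proceeds forward (toward products)

Q = ([SO₃]^2) / ([SO₂]^2 × [O₂])
  = ((2.7)^2) / ((2.19)^2·(2.72)) = 7.29/13.045 = 0.5588
Since Q = 0.5588 < Kc = 10.0, the reaction proceeds forward (toward products) to reach equilibrium.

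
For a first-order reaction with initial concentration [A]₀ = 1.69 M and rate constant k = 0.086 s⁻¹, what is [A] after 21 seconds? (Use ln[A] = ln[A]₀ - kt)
0.2777 M

ln[A] = ln[A]₀ - k·t = ln(1.69) - (0.086)·(21) = 0.5247 - 1.8060 = -1.2813
[A] = e^(-1.2813) = 0.2777 M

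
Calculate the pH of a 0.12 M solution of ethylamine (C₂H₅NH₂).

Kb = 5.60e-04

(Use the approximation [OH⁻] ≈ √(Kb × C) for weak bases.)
pH = 11.91

[OH⁻] = √(Kb × C) = √(5.60e-04 × 0.12) = 8.1976e-03. pOH = 2.09, pH = 14 - pOH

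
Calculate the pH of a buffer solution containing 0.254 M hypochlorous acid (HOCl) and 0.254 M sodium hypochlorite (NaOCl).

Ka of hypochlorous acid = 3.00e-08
pH = 7.52

pKa = -log(3.00e-08) = 7.52. pH = pKa + log([A⁻]/[HA]) = 7.52 + log(0.254/0.254)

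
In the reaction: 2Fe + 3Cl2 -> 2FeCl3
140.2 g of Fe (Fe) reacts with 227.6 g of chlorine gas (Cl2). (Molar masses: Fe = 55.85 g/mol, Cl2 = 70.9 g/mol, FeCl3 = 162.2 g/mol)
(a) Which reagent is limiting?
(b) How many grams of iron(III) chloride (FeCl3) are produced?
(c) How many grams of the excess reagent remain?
(a) Cl2, (b) 347.1 g, (c) 20.68 g

Moles of Fe = 140.2 g ÷ 55.85 g/mol = 2.5103 mol
Moles of Cl2 = 227.6 g ÷ 70.9 g/mol = 3.21016 mol
Moles ÷ coefficient: Fe: 2.5103/2 = 1.255, Cl2: 3.21016/3 = 1.07
(a) Cl2 has the smaller value, so Cl2 is the limiting reagent.
(b) Moles of FeCl3 = 3.21016 mol Cl2 × (2/3) = 2.1401 mol; mass = 2.1401 mol × 162.2 g/mol = 347.1 g
(c) Fe consumed = 3.21016 × (2/3) = 2.1401 mol; remaining = 2.5103 − 2.1401 = 0.370192 mol; mass = 0.370192 mol × 55.85 g/mol = 20.68 g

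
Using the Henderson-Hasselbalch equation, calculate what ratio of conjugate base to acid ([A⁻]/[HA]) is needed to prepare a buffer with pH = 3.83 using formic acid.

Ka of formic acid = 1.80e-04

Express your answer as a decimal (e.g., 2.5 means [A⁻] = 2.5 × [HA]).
[A⁻]/[HA] = 1.217

pKa = −log(1.80e-04) = 3.7447. pH = pKa + log([A⁻]/[HA]). 3.83 = 3.7447 + log(ratio). log(ratio) = 3.83 − 3.7447 = 0.0853. ratio = 10^(0.0853) = 1.217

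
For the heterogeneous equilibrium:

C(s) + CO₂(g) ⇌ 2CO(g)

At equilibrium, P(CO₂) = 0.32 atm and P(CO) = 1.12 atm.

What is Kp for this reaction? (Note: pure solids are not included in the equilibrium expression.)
K_p = 3.920

Solid C is excluded.
Kp = P(CO)²/P(CO₂) = (1.12)²/0.32 = 1.254/0.32 = 3.920.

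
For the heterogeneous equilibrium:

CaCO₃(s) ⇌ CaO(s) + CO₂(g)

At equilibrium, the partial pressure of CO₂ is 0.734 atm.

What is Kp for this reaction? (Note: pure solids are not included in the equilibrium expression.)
K_p = 0.734

Solids (CaCO₃, CaO) have activity 1 and are excluded.
Kp = P(CO₂) = 0.734.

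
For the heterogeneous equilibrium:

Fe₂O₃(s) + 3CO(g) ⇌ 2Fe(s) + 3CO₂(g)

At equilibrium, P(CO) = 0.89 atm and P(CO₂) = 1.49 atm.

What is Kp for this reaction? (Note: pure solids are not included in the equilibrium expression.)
K_p = 4.692

Solids (Fe₂O₃, Fe) are excluded.
Kp = P(CO₂)³/P(CO)³ = (1.49)³/(0.89)³ = 3.308/0.705 = 4.692.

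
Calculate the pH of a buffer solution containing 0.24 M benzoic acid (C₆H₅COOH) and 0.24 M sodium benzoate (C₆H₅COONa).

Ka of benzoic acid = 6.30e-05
pH = 4.20

pKa = -log(6.30e-05) = 4.20. pH = pKa + log([A⁻]/[HA]) = 4.20 + log(0.24/0.24)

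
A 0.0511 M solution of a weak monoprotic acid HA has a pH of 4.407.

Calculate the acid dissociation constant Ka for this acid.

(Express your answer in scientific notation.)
K_a = 3.01e-08

[H⁺] = 10^(−pH) = 10^(−4.407) = 3.917e-05 M. For HA ⇌ H⁺ + A⁻, Ka = x²/(C − x) = (3.917e-05)²/(0.0511 − 3.917e-05) = 3.01e-08.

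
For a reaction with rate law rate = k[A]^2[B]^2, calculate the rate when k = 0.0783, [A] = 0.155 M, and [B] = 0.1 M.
1.881e-05 M/s

rate = k·[A]^2·[B]^2 = 0.0783·(0.155)^2·(0.1)^2 = 0.0783·0.024025·0.01 = 1.881e-05 M/s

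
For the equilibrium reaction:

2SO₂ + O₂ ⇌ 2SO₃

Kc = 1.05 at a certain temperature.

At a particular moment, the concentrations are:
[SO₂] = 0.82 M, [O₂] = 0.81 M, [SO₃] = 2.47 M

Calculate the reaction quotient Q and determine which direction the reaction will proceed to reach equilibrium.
Q = 11.202, Q > K, reaction proceeds reverse (toward reactants)

Q = ([SO₃]^2) / ([SO₂]^2 × [O₂])
  = ((2.47)^2) / ((0.82)^2·(0.81)) = 6.1009/0.54464 = 11.2
Since Q = 11.2 > Kc = 1.05, the reaction proceeds reverse (toward reactants) to reach equilibrium.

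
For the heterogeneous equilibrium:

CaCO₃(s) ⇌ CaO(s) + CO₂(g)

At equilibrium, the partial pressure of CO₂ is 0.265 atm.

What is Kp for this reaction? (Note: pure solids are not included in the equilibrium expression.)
K_p = 0.265

Solids (CaCO₃, CaO) have activity 1 and are excluded.
Kp = P(CO₂) = 0.265.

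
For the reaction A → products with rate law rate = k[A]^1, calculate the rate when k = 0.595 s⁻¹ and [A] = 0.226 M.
0.1345 M/s

rate = k·[A]^1 = 0.595·(0.226)^1 = 0.595·0.226 = 0.1345 M/s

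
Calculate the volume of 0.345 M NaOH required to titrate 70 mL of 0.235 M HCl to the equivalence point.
V_{base} = 47.7 mL

At equivalence: moles acid = moles base.
moles HCl = 0.235 M × 0.07 L = 0.01645 mol
V_NaOH = 0.01645 mol ÷ 0.345 M = 0.04768 L = 47.7 mL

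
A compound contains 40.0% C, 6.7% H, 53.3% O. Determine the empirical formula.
Moles of C = 40.0 g / 12.01 g/mol = 3.331 mol
Moles of H = 6.7 g / 1.008 g/mol = 6.647 mol
Moles of O = 53.3 g / 16.0 g/mol = 3.331 mol

Smallest moles = 3.331
Divide all by smallest:
C: 3.331 / 3.331 = 1.00
H: 6.647 / 3.331 = 2.00
O: 3.331 / 3.331 = 1.00

Empirical formula: CH2O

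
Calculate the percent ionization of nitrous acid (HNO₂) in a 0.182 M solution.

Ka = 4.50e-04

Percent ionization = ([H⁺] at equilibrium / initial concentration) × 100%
Percent ionization = 4.85%

Let x = [H⁺]. Ka = x²/(C - x) ⇒ x² + (4.50e-04)x - (4.50e-04)(0.182) = 0. x = 8.8277e-03. Percent = (8.8277e-03/0.182) × 100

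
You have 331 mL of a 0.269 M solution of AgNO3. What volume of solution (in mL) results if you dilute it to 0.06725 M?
Using M₁V₁ = M₂V₂:
0.269 × 331 = 0.06725 × V₂
V₂ = (0.269 × 331) / 0.06725 = 1324 mL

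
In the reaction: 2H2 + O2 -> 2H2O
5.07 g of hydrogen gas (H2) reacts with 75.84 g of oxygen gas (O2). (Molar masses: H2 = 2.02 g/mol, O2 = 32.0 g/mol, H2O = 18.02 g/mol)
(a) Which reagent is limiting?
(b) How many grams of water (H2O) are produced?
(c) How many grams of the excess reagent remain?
(a) H2, (b) 45.23 g, (c) 35.68 g

Moles of H2 = 5.07 g ÷ 2.02 g/mol = 2.5099 mol
Moles of O2 = 75.84 g ÷ 32.0 g/mol = 2.37 mol
Moles ÷ coefficient: H2: 2.5099/2 = 1.255, O2: 2.37/1 = 2.37
(a) H2 has the smaller value, so H2 is the limiting reagent.
(b) Moles of H2O = 2.5099 mol H2 × (2/2) = 2.5099 mol; mass = 2.5099 mol × 18.02 g/mol = 45.23 g
(c) O2 consumed = 2.5099 × (1/2) = 1.25495 mol; remaining = 2.37 − 1.25495 = 1.11505 mol; mass = 1.11505 mol × 32.0 g/mol = 35.68 g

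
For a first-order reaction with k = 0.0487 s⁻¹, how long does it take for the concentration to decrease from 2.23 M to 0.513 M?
30.17 s

From ln[A] = ln[A]₀ - k·t: t = ln([A]₀/[A])/k = ln(2.23/0.513)/0.0487 = ln(4.3470)/0.0487 = 1.4695/0.0487 = 30.17 s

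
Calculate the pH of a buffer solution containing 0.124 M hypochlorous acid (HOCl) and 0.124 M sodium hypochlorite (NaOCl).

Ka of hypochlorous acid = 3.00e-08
pH = 7.52

pKa = -log(3.00e-08) = 7.52. pH = pKa + log([A⁻]/[HA]) = 7.52 + log(0.124/0.124)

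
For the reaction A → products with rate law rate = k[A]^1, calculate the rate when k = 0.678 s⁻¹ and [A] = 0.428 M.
0.2902 M/s

rate = k·[A]^1 = 0.678·(0.428)^1 = 0.678·0.428 = 0.2902 M/s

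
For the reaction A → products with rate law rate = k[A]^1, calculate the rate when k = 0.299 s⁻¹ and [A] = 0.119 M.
0.03558 M/s

rate = k·[A]^1 = 0.299·(0.119)^1 = 0.299·0.119 = 0.03558 M/s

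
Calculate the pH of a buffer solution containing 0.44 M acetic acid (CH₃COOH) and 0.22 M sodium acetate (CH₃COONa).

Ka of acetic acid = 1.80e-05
pH = 4.44

pKa = -log(1.80e-05) = 4.74. pH = pKa + log([A⁻]/[HA]) = 4.74 + log(0.22/0.44)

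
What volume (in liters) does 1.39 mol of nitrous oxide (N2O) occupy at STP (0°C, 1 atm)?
At STP, 1 mol of gas occupies 22.4 L
Volume = 1.39 mol × 22.4 L/mol = 31.14 L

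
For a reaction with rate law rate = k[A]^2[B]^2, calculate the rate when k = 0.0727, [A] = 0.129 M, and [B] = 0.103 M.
1.283e-05 M/s

rate = k·[A]^2·[B]^2 = 0.0727·(0.129)^2·(0.103)^2 = 0.0727·0.016641·0.010609 = 1.283e-05 M/s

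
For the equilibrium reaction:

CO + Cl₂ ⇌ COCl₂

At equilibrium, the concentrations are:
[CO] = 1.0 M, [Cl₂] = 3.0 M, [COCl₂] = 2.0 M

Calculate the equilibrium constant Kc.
K_c = 0.6667

Kc = ([COCl₂]) / ([CO] × [Cl₂])
   = ((2.0)) / ((1.0)·(3.0))
   = 2 / 3 = 0.6667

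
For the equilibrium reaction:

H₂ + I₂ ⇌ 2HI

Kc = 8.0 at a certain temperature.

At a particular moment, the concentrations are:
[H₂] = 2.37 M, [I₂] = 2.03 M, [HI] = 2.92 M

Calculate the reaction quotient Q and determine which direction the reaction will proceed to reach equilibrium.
Q = 1.772, Q < K, reaction proceeds forward (toward products)

Q = ([HI]^2) / ([H₂] × [I₂])
  = ((2.92)^2) / ((2.37)·(2.03)) = 8.5264/4.8111 = 1.772
Since Q = 1.772 < Kc = 8.0, the reaction proceeds forward (toward products) to reach equilibrium.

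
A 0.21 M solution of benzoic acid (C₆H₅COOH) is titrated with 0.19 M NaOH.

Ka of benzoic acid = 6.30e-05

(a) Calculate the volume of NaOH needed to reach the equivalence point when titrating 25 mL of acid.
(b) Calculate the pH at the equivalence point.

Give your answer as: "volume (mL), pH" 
V = 27.6 mL, pH = 8.60

(a) At equivalence: moles acid = moles base.
moles acid = 0.21 × 0.025 = 0.00525 mol; V_NaOH = 0.00525/0.19 = 0.02763 L = 27.6 mL.
(b) At equivalence, all acid → conjugate base A⁻ at [A⁻] = 0.00525/0.05263 = 0.09975 M.
Kb = Kw/Ka = 1.0e-14/6.30e-05 = 1.587e-10; [OH⁻] = √(Kb·[A⁻]) = 3.979e-06; pOH = 5.40; pH = 14 − pOH = 8.60.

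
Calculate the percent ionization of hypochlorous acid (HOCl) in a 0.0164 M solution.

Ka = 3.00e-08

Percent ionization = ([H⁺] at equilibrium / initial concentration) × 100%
Percent ionization = 0.135%

Let x = [H⁺]. Ka = x²/(C - x) ⇒ x² + (3.00e-08)x - (3.00e-08)(0.0164) = 0. x = 2.2166e-05. Percent = (2.2166e-05/0.0164) × 100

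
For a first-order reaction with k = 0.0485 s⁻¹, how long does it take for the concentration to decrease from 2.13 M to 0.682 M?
23.48 s

From ln[A] = ln[A]₀ - k·t: t = ln([A]₀/[A])/k = ln(2.13/0.682)/0.0485 = ln(3.1232)/0.0485 = 1.1388/0.0485 = 23.48 s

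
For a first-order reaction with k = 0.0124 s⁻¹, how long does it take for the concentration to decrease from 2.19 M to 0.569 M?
108.69 s

From ln[A] = ln[A]₀ - k·t: t = ln([A]₀/[A])/k = ln(2.19/0.569)/0.0124 = ln(3.8489)/0.0124 = 1.3478/0.0124 = 108.69 s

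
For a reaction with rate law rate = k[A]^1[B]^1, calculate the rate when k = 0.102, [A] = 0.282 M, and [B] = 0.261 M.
0.007507 M/s

rate = k·[A]^1·[B]^1 = 0.102·(0.282)^1·(0.261)^1 = 0.102·0.282·0.261 = 0.007507 M/s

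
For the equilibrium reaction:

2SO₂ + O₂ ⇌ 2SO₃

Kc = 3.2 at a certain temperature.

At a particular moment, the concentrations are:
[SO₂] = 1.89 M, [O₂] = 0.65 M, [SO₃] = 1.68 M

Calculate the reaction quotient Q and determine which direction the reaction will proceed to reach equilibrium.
Q = 1.216, Q < K, reaction proceeds forward (toward products)

Q = ([SO₃]^2) / ([SO₂]^2 × [O₂])
  = ((1.68)^2) / ((1.89)^2·(0.65)) = 2.8224/2.3219 = 1.216
Since Q = 1.216 < Kc = 3.2, the reaction proceeds forward (toward products) to reach equilibrium.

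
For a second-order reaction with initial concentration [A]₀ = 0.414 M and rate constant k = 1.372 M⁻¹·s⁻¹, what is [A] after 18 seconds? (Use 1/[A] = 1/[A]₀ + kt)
0.0369 M

1/[A] = 1/[A]₀ + k·t = 1/0.414 + (1.372)·(18) = 2.4155 + 24.6960 = 27.1115
[A] = 1/27.1115 = 0.0369 M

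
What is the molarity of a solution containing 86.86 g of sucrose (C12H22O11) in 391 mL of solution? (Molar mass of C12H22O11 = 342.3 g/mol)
Moles of C12H22O11 = 86.86 g ÷ 342.3 g/mol = 0.253754 mol
Volume = 391 mL = 0.391 L
Molarity = 0.253754 mol ÷ 0.391 L = 0.649 M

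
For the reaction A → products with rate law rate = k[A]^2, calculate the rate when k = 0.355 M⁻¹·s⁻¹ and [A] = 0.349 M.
0.04324 M/s

rate = k·[A]^2 = 0.355·(0.349)^2 = 0.355·0.121801 = 0.04324 M/s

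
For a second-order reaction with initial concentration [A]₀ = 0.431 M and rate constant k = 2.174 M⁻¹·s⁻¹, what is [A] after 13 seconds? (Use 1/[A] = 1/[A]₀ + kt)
0.0327 M

1/[A] = 1/[A]₀ + k·t = 1/0.431 + (2.174)·(13) = 2.3202 + 28.2620 = 30.5822
[A] = 1/30.5822 = 0.0327 M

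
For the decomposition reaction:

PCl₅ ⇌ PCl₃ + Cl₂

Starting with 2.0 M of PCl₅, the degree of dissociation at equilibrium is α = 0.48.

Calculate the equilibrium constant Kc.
K_c = 0.8862

x = α·[A]₀ = 0.48 × 2.0 = 0.96 M dissociated.
At eq: [PCl₅] = 2.0 − 0.96 = 1.04 M; [PCl₃] = [Cl₂] = x = 0.96 M.
Kc = [PCl₃][Cl₂]/[PCl₅] = (0.96)²/1.04 = 0.8862.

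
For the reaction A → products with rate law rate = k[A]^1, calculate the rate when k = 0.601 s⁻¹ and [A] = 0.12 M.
0.07212 M/s

rate = k·[A]^1 = 0.601·(0.12)^1 = 0.601·0.12 = 0.07212 M/s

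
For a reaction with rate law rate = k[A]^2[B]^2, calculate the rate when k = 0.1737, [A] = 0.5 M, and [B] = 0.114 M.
0.0005644 M/s

rate = k·[A]^2·[B]^2 = 0.1737·(0.5)^2·(0.114)^2 = 0.1737·0.25·0.012996 = 0.0005644 M/s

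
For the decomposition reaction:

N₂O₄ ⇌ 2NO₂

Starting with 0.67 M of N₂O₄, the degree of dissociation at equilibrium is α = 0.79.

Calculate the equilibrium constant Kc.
K_c = 7.9647

x = α·[A]₀ = 0.79 × 0.67 = 0.5293 M dissociated.
At eq: [N₂O₄] = 0.67 − 0.5293 = 0.1407 M; [NO₂] = 2x = 1.059 M.
Kc = [NO₂]²/[N₂O₄] = (1.059)²/0.1407 = 7.965.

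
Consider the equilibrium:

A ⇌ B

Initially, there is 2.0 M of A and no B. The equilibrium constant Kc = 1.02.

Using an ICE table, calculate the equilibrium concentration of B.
[B] = 1.010 M

ICE: [A] = 2.0 − x, [B] = x.
Kc = x/(2.0 − x) = 1.02 ⇒ x = 1.02·2.0/(1 + 1.02) = 2.04/2.02 = 1.01.
[B] = x = 1.010 M.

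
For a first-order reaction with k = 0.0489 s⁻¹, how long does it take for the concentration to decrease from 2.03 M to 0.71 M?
21.48 s

From ln[A] = ln[A]₀ - k·t: t = ln([A]₀/[A])/k = ln(2.03/0.71)/0.0489 = ln(2.8592)/0.0489 = 1.0505/0.0489 = 21.48 s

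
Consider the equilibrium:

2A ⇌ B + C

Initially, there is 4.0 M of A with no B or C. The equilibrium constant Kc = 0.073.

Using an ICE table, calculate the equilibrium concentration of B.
[B] = 0.702 M

ICE: [A] = 4.0 − 2x, [B] = [C] = x.
Kc = x²/(4.0 − 2x)² = 0.073 ⇒ √Kc = x/(4.0 − 2x).
x = √0.073·4.0/(1 + 2√0.073) = 0.27019·4.0/1.5404 = 0.70161.
[B] = x = 0.702 M.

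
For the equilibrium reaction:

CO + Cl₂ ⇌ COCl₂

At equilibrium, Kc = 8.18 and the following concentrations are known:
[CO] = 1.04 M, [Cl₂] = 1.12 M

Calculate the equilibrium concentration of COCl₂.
[COCl₂] = 9.5281 M

Kc = ([COCl₂]) / ([CO] × [Cl₂]) = 8.18
[COCl₂]^1 = Kc · (reactant terms)/(other product terms) = 8.18 · 1.1648 / 1 = 9.5281
[COCl₂] = 9.5281 M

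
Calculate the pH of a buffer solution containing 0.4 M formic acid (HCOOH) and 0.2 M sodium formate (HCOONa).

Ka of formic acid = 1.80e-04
pH = 3.44

pKa = -log(1.80e-04) = 3.74. pH = pKa + log([A⁻]/[HA]) = 3.74 + log(0.2/0.4)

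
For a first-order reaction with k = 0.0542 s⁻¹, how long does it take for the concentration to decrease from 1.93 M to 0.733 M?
17.86 s

From ln[A] = ln[A]₀ - k·t: t = ln([A]₀/[A])/k = ln(1.93/0.733)/0.0542 = ln(2.6330)/0.0542 = 0.9681/0.0542 = 17.86 s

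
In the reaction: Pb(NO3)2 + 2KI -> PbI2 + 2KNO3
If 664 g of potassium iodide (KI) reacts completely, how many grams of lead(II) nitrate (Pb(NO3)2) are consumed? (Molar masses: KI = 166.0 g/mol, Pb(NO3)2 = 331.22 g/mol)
Moles of KI = 664 g ÷ 166.0 g/mol = 4 mol
Mole ratio: 1 mol Pb(NO3)2 / 2 mol KI
Moles of Pb(NO3)2 = 4 × (1/2) = 2 mol
Mass of Pb(NO3)2 = 2 mol × 331.22 g/mol = 662.4 g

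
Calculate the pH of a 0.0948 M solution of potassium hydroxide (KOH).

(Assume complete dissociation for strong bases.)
pH = 12.98

[OH⁻] = 0.0948 M for strong base. pOH = -log[OH⁻] = 1.02, pH = 14 - pOH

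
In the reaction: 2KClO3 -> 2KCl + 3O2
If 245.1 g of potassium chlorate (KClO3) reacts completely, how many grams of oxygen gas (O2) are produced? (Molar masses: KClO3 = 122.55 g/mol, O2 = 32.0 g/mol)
Moles of KClO3 = 245.1 g ÷ 122.55 g/mol = 2 mol
Mole ratio: 3 mol O2 / 2 mol KClO3
Moles of O2 = 2 × (3/2) = 3 mol
Mass of O2 = 3 mol × 32.0 g/mol = 96 g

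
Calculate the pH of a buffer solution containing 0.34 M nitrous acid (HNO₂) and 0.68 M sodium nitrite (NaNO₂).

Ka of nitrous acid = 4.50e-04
pH = 3.65

pKa = -log(4.50e-04) = 3.35. pH = pKa + log([A⁻]/[HA]) = 3.35 + log(0.68/0.34)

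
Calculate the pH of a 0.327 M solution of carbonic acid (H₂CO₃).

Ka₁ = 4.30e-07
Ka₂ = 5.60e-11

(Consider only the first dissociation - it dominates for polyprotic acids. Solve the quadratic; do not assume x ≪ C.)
pH = 3.43

x² + Ka₁·x − Ka₁·C = 0 with Ka₁ = 4.30e-07, C = 0.327.
x = (−Ka₁ + √(Ka₁² + 4·Ka₁·C))/2 = 3.7477e-04 M, so pH = 3.43.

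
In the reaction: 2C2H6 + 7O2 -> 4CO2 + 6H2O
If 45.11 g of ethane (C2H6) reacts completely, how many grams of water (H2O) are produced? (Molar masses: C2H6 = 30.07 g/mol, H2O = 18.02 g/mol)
Moles of C2H6 = 45.11 g ÷ 30.07 g/mol = 1.50017 mol
Mole ratio: 6 mol H2O / 2 mol C2H6
Moles of H2O = 1.50017 × (6/2) = 4.5005 mol
Mass of H2O = 4.5005 mol × 18.02 g/mol = 81.1 g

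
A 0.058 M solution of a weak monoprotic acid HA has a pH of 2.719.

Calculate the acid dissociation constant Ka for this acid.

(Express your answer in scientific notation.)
K_a = 6.50e-05

[H⁺] = 10^(−pH) = 10^(−2.719) = 1.910e-03 M. For HA ⇌ H⁺ + A⁻, Ka = x²/(C − x) = (1.910e-03)²/(0.058 − 1.910e-03) = 6.50e-05.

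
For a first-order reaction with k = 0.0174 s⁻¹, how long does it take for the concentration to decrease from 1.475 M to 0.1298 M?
139.68 s

From ln[A] = ln[A]₀ - k·t: t = ln([A]₀/[A])/k = ln(1.475/0.1298)/0.0174 = ln(11.3636)/0.0174 = 2.4304/0.0174 = 139.68 s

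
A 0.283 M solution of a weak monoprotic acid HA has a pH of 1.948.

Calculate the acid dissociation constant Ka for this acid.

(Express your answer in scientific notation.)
K_a = 4.68e-04

[H⁺] = 10^(−pH) = 10^(−1.948) = 1.127e-02 M. For HA ⇌ H⁺ + A⁻, Ka = x²/(C − x) = (1.127e-02)²/(0.283 − 1.127e-02) = 4.68e-04.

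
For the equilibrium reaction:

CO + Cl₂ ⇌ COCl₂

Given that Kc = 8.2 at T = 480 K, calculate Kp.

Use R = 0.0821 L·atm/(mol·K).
K_p = 0.2081

Δn = (moles gaseous products) − (moles gaseous reactants) = -1
T = 480 K; RT = 0.0821 × 480 = 39.408
Kp = Kc·(RT)^Δn = 8.2 × (39.408)^-1 = 8.2 × 0.0253756 = 0.2081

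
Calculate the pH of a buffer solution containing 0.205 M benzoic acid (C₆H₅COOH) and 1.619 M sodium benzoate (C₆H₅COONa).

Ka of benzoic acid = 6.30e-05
pH = 5.10

pKa = -log(6.30e-05) = 4.20. pH = pKa + log([A⁻]/[HA]) = 4.20 + log(1.619/0.205)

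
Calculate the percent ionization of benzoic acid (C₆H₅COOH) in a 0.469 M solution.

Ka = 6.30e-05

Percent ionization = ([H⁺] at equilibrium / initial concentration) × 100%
Percent ionization = 1.15%

Let x = [H⁺]. Ka = x²/(C - x) ⇒ x² + (6.30e-05)x - (6.30e-05)(0.469) = 0. x = 5.4043e-03. Percent = (5.4043e-03/0.469) × 100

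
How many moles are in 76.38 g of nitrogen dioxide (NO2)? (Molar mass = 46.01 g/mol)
Moles = 76.38 g ÷ 46.01 g/mol = 1.66 mol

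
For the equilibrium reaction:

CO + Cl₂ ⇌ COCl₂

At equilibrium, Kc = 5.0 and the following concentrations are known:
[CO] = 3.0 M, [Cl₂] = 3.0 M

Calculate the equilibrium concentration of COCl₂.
[COCl₂] = 45.0000 M

Kc = ([COCl₂]) / ([CO] × [Cl₂]) = 5.0
[COCl₂]^1 = Kc · (reactant terms)/(other product terms) = 5.0 · 9 / 1 = 45
[COCl₂] = 45.0000 M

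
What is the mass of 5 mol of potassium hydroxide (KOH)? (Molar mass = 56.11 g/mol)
Mass = 5 mol × 56.11 g/mol = 280.6 g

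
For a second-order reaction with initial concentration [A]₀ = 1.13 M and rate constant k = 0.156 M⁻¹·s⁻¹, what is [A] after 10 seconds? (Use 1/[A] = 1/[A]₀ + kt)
0.4090 M

1/[A] = 1/[A]₀ + k·t = 1/1.13 + (0.156)·(10) = 0.8850 + 1.5600 = 2.4450
[A] = 1/2.4450 = 0.4090 M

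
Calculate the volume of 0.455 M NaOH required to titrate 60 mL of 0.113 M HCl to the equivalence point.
V_{base} = 14.9 mL

At equivalence: moles acid = moles base.
moles HCl = 0.113 M × 0.06 L = 0.00678 mol
V_NaOH = 0.00678 mol ÷ 0.455 M = 0.0149 L = 14.9 mL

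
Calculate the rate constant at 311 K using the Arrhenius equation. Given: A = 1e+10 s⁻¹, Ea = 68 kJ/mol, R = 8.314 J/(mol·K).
3.79e-02 s⁻¹

k = A·exp(-Ea/(R·T)) = 1e+10·exp(-68000/(8.314·311)) = 1e+10·exp(-26.2990) = 1e+10·3.7889e-12 = 3.79e-02 s⁻¹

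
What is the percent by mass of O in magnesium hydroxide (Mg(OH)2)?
Mass of O in formula = 16.0 × 2 = 32 g/mol
Molar mass = 58.33 g/mol
% O = (32/58.33) × 100% = 54.86%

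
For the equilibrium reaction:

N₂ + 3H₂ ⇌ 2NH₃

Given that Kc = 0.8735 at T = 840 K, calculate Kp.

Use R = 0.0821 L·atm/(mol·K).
K_p = 1.84e-04

Δn = (moles gaseous products) − (moles gaseous reactants) = -2
T = 840 K; RT = 0.0821 × 840 = 68.964
Kp = Kc·(RT)^Δn = 0.8735 × (68.964)^-2 = 0.8735 × 0.000210259 = 1.84e-04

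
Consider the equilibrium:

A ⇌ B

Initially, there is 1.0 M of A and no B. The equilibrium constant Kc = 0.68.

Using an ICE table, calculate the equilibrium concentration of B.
[B] = 0.405 M

ICE: [A] = 1.0 − x, [B] = x.
Kc = x/(1.0 − x) = 0.68 ⇒ x = 0.68·1.0/(1 + 0.68) = 0.68/1.68 = 0.4048.
[B] = x = 0.405 M.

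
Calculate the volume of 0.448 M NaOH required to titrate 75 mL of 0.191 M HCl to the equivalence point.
V_{base} = 32.0 mL

At equivalence: moles acid = moles base.
moles HCl = 0.191 M × 0.075 L = 0.014325 mol
V_NaOH = 0.014325 mol ÷ 0.448 M = 0.03198 L = 32.0 mL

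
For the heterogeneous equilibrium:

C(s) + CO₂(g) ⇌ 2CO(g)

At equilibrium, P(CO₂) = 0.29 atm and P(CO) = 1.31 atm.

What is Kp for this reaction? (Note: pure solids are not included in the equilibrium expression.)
K_p = 5.918

Solid C is excluded.
Kp = P(CO)²/P(CO₂) = (1.31)²/0.29 = 1.716/0.29 = 5.918.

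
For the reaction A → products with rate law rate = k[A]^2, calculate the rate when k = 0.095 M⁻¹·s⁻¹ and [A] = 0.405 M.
0.01558 M/s

rate = k·[A]^2 = 0.095·(0.405)^2 = 0.095·0.164025 = 0.01558 M/s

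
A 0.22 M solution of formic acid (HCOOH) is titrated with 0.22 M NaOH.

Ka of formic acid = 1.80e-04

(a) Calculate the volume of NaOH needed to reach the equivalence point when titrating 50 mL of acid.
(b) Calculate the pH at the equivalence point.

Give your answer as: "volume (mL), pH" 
V = 50.0 mL, pH = 8.39

(a) At equivalence: moles acid = moles base.
moles acid = 0.22 × 0.05 = 0.011 mol; V_NaOH = 0.011/0.22 = 0.05 L = 50.0 mL.
(b) At equivalence, all acid → conjugate base A⁻ at [A⁻] = 0.011/0.1 = 0.11 M.
Kb = Kw/Ka = 1.0e-14/1.80e-04 = 5.556e-11; [OH⁻] = √(Kb·[A⁻]) = 2.472e-06; pOH = 5.61; pH = 14 − pOH = 8.39.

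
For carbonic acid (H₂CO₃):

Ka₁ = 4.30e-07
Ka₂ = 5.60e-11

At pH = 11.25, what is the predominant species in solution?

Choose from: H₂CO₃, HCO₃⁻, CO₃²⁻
CO₃²⁻

pKa1 = 6.37, pKa2 = 10.25. Each pKa is the crossover between adjacent species; pH = 11.25 lies in the region where CO₃²⁻ predominates.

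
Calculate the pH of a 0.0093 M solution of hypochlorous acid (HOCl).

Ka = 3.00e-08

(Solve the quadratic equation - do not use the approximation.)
pH = 4.78

x² + Ka×x - Ka×C = 0. Using quadratic formula: [H⁺] = 1.6688e-05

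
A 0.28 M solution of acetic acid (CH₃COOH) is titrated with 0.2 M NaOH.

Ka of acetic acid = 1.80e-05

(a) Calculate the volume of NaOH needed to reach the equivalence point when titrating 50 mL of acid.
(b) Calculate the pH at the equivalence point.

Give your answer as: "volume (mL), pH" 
V = 70.0 mL, pH = 8.91

(a) At equivalence: moles acid = moles base.
moles acid = 0.28 × 0.05 = 0.014 mol; V_NaOH = 0.014/0.2 = 0.07 L = 70.0 mL.
(b) At equivalence, all acid → conjugate base A⁻ at [A⁻] = 0.014/0.12 = 0.1167 M.
Kb = Kw/Ka = 1.0e-14/1.80e-05 = 5.556e-10; [OH⁻] = √(Kb·[A⁻]) = 8.051e-06; pOH = 5.09; pH = 14 − pOH = 8.91.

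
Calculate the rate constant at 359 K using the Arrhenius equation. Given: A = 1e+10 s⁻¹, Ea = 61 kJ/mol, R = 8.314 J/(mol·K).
1.33e+01 s⁻¹

k = A·exp(-Ea/(R·T)) = 1e+10·exp(-61000/(8.314·359)) = 1e+10·exp(-20.4374) = 1e+10·1.3309e-09 = 1.33e+01 s⁻¹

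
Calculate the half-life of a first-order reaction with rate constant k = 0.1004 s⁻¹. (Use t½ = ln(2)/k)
6.90 s

t½ = ln(2)/k = 0.6931/0.1004 = 6.90 s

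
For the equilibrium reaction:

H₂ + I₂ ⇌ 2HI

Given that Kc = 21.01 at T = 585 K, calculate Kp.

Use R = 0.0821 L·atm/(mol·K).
K_p = 21.0100

Δn = (moles gaseous products) − (moles gaseous reactants) = 0
T = 585 K; RT = 0.0821 × 585 = 48.0285
Kp = Kc·(RT)^Δn = 21.01 × (48.0285)^0 = 21.01 × 1 = 21.0100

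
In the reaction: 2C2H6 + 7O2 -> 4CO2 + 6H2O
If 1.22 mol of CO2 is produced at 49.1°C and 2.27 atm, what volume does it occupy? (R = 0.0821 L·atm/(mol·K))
T = 49.1°C + 273.15 = 322.25 K
V = nRT/P = (1.22 × 0.0821 × 322.25) / 2.27
V = 14.22 L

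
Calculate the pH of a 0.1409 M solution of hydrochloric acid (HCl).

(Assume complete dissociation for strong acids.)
pH = 0.85

[H⁺] = 0.1409 M for strong acid. pH = -log[H⁺] = -log(0.1409)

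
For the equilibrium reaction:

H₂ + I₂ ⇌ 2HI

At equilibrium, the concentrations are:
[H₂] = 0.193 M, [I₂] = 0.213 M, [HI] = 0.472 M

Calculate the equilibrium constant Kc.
K_c = 5.4193

Kc = ([HI]^2) / ([H₂] × [I₂])
   = ((0.472)^2) / ((0.193)·(0.213))
   = 0.22278 / 0.041109 = 5.4193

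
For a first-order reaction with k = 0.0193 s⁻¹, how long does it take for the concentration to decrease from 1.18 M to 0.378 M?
58.98 s

From ln[A] = ln[A]₀ - k·t: t = ln([A]₀/[A])/k = ln(1.18/0.378)/0.0193 = ln(3.1217)/0.0193 = 1.1384/0.0193 = 58.98 s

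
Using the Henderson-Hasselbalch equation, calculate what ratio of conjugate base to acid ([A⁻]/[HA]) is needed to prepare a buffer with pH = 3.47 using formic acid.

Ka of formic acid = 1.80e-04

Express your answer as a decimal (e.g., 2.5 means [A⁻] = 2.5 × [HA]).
[A⁻]/[HA] = 0.531

pKa = −log(1.80e-04) = 3.7447. pH = pKa + log([A⁻]/[HA]). 3.47 = 3.7447 + log(ratio). log(ratio) = 3.47 − 3.7447 = -0.2747. ratio = 10^(-0.2747) = 0.531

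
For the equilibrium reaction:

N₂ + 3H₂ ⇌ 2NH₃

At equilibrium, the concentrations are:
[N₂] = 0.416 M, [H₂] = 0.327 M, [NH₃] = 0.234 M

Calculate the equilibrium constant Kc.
K_c = 3.7644

Kc = ([NH₃]^2) / ([N₂] × [H₂]^3)
   = ((0.234)^2) / ((0.416)·(0.327)^3)
   = 0.054756 / 0.014546 = 3.7644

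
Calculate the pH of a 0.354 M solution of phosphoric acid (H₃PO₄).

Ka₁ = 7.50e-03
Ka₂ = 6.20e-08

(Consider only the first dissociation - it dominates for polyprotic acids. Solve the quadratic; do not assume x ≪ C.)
pH = 1.32

x² + Ka₁·x − Ka₁·C = 0 with Ka₁ = 7.50e-03, C = 0.354.
x = (−Ka₁ + √(Ka₁² + 4·Ka₁·C))/2 = 4.7913e-02 M, so pH = 1.32.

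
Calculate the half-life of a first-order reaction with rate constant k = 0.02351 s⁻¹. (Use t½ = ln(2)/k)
29.48 s

t½ = ln(2)/k = 0.6931/0.02351 = 29.48 s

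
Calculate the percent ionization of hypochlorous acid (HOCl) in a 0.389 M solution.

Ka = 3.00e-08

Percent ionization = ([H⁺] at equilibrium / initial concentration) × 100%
Percent ionization = 0.0278%

Let x = [H⁺]. Ka = x²/(C - x) ⇒ x² + (3.00e-08)x - (3.00e-08)(0.389) = 0. x = 1.0801e-04. Percent = (1.0801e-04/0.389) × 100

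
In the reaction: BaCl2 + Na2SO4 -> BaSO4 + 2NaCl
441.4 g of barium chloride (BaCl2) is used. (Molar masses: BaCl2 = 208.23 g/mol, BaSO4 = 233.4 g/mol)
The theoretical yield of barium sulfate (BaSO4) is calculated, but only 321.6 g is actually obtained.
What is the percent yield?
Moles of BaCl2 = 441.4 g ÷ 208.23 g/mol = 2.11977 mol
Mole ratio: 1 mol BaSO4 / 1 mol BaCl2
Moles of BaSO4 = 2.11977 × (1/1) = 2.11977 mol
Theoretical yield = 2.11977 mol × 233.4 g/mol = 494.75 g
Actual yield = 321.6 g
Percent yield = (321.6 / 494.75) × 100% = 65.0%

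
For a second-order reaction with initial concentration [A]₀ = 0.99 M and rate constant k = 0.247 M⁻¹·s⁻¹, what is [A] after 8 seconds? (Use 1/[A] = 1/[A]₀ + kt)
0.3349 M

1/[A] = 1/[A]₀ + k·t = 1/0.99 + (0.247)·(8) = 1.0101 + 1.9760 = 2.9861
[A] = 1/2.9861 = 0.3349 M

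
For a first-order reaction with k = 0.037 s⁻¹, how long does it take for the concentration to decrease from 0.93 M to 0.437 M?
20.41 s

From ln[A] = ln[A]₀ - k·t: t = ln([A]₀/[A])/k = ln(0.93/0.437)/0.037 = ln(2.1281)/0.037 = 0.7553/0.037 = 20.41 s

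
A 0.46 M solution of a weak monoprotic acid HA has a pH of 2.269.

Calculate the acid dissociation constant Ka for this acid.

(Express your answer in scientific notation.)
K_a = 6.37e-05

[H⁺] = 10^(−pH) = 10^(−2.269) = 5.383e-03 M. For HA ⇌ H⁺ + A⁻, Ka = x²/(C − x) = (5.383e-03)²/(0.46 − 5.383e-03) = 6.37e-05.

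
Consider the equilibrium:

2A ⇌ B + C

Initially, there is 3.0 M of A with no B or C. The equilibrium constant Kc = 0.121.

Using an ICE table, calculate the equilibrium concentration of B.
[B] = 0.615 M

ICE: [A] = 3.0 − 2x, [B] = [C] = x.
Kc = x²/(3.0 − 2x)² = 0.121 ⇒ √Kc = x/(3.0 − 2x).
x = √0.121·3.0/(1 + 2√0.121) = 0.34785·3.0/1.6957 = 0.61541.
[B] = x = 0.615 M.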